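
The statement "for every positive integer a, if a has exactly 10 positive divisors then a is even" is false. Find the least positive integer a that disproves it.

A counterexample is any positive integer a such that a has exactly 10 positive divisors but a is odd; we check each in order.
For a = 48, 80, 112, 162, 176, 208, 272, 304, 368 the conclusion holds.
a = 405: divisors of 405: 10 divisors; 405 is odd.
Hence a = 405 is a counterexample.

a = 405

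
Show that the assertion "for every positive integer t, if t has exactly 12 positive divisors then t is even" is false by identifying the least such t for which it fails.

We need the least positive integer t for which t has exactly 12 positive divisors but t is odd.
For t = 60, 72, 84, 90, …, 294, 306, 308 the conclusion holds.
t = 315: divisors of 315: 12 divisors; 315 is odd.
Thus t = 315 disproves the claim, and no smaller t works.

t = 315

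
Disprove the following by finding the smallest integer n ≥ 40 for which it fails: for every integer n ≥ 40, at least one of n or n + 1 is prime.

n = 44

We need the least integer n ≥ 40 for which n, n + 1 are both composite.
n = 40: 41 is prime.
n = 41: 41 is prime.
n = 42: 43 is prime.
n = 43: 43 is prime.
n = 44: 44 = 2 × 22; 45 = 3 × 15 — both composite.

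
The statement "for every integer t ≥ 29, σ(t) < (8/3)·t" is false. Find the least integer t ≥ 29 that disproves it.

t = 60

We need the least integer t ≥ 29 for which the claim fails.
For t = 29, 30, 31, 32, …, 57, 58, 59 the conclusion holds.
t = 60: σ(60) = 168; 168 ≥ 160.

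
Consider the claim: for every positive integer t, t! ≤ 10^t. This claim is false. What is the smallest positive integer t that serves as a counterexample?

We need the least positive integer t for which t! > 10^t.
For t = 1, 2, 3, 4, …, 22, 23, 24 the conclusion holds.
t = 25: t! = 15511210043330985984000000 and 10^t = 10000000000000000000000000, so 15511210043330985984000000 > 10000000000000000000000000.
Thus t = 25 disproves the claim, and no smaller t works.

t = 25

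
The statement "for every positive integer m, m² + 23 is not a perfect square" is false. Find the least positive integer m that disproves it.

m = 11

For m = 1, 2, 3, 4, 5, 6, 7, 8, 9, 10 the conclusion holds.
m = 11: 11² + 23 = 144 = 12², a perfect square.
So m = 11 is the smallest counterexample.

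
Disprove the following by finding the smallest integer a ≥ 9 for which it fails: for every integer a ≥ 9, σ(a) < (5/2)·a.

a = 24

For a = 9, 10, 11, 12, …, 21, 22, 23 the conclusion holds.
a = 24: σ(24) = 60; 60 ≥ 60.
Thus a = 24 disproves the claim, and no smaller a works.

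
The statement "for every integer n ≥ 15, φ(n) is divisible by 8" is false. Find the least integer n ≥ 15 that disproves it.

n = 18

Check each integer n ≥ 15 in order until φ(n) is not divisible by 8.
n = 15: φ(15) = 8; 8 mod 8 = 0.
n = 16: φ(16) = 8; 8 mod 8 = 0.
n = 17: φ(17) = 16; 16 mod 8 = 0.
n = 18: φ(18) = 6; 6 mod 8 = 6.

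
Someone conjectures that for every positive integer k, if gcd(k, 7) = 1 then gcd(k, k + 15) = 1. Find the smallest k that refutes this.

k = 3

We need the least positive integer k for which gcd(k, 7) = 1 but gcd(k, k + 15) > 1.
k = 1: gcd(1, 16) = 1.
k = 2: gcd(2, 17) = 1.
k = 3: gcd(3, 18) = 3.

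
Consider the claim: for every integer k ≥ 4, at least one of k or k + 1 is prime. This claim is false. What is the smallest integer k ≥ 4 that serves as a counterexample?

k = 4: 5 is prime.
k = 5: 5 is prime.
k = 6: 7 is prime.
k = 7: 7 is prime.
k = 8: 8 = 2 × 4; 9 = 3 × 3 — both composite.

k = 8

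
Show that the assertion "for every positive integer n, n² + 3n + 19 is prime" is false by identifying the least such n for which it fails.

n = 15

Check each positive integer n in order until n² + 3n + 19 is not prime.
For n = 1, 2, 3, 4, …, 12, 13, 14 the conclusion holds.
n = 15: n² + 3n + 19 = 289 = 17 × 17, composite.
Hence n = 15 is a counterexample.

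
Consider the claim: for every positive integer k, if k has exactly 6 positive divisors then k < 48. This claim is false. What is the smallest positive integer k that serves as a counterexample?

k = 50

Check each positive integer k in order until k has exactly 6 positive divisors but the claim fails.
For k = 12, 18, 20, 28, 32, 44, 45 the conclusion holds.
k = 50: τ(50) = 6; 50 ≥ 48.
So k = 50 is the smallest counterexample.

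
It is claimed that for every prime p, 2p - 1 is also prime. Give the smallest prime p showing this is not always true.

We need the least prime p for which 2p - 1 is not prime.
p = 2: 2p - 1 = 3, prime.
p = 3: 2p - 1 = 5, prime.
p = 5: 2p - 1 = 9 = 3 × 3, not prime.
Hence p = 5 is a counterexample.

p = 5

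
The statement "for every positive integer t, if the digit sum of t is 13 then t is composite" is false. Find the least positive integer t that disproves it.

Check each positive integer t in order until the digit sum of t is 13 but t is prime.
For t = 49, 58 the conclusion holds.
t = 67: digit sum 13; 67 is prime, not composite.
So t = 67 is the smallest counterexample.

t = 67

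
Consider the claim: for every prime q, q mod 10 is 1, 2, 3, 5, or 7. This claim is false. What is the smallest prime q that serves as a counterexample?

q = 19

Check each prime q in order until the claim fails.
q = 2: 2 mod 10 = 2.
q = 3: 3 mod 10 = 3.
q = 5: 5 mod 10 = 5.
q = 7: 7 mod 10 = 7.
q = 11: 11 mod 10 = 1.
q = 13: 13 mod 10 = 3.
q = 17: 17 mod 10 = 7.
q = 19: 19 mod 10 = 9 — not in {1, 2, 3, 5, 7}.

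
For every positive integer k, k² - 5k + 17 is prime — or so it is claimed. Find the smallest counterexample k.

k = 13

Check each positive integer k in order until k² - 5k + 17 is not prime.
The first 12 eligible values, up to k = 12, all satisfy the conclusion.
k = 13: k² - 5k + 17 = 121 = 11 × 11, composite.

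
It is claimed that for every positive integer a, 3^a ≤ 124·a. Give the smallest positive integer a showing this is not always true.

a = 7

The first 6 eligible values, up to a = 6, all satisfy the conclusion.
a = 7: 3^a = 2187 and 124·a = 868, so 2187 > 868.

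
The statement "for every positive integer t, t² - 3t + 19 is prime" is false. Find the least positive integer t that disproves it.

Check each positive integer t in order until t² - 3t + 19 is not prime.
For t = 1, 2, 3, 4, …, 15, 16, 17 the conclusion holds.
t = 18: t² - 3t + 19 = 289 = 17 × 17, composite.

t = 18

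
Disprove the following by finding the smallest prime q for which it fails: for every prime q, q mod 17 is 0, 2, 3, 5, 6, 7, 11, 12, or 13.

q = 31

The first 10 eligible values, up to q = 29, all satisfy the conclusion.
q = 31: 31 mod 17 = 14 — not in {0, 2, 3, 5, 6, 7, 11, 12, 13}.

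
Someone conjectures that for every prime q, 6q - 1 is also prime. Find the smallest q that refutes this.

Check each prime q in order until 6q - 1 is not prime.
q = 2: 6q - 1 = 11, prime.
q = 3: 6q - 1 = 17, prime.
q = 5: 6q - 1 = 29, prime.
q = 7: 6q - 1 = 41, prime.
q = 11: 6q - 1 = 65 = 5 × 13, not prime.

q = 11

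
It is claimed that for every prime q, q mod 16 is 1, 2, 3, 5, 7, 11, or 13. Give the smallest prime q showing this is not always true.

Check each prime q in order until the claim fails.
The first 10 eligible values, up to q = 29, all satisfy the conclusion.
q = 31: 31 mod 16 = 15 — not in {1, 2, 3, 5, 7, 11, 13}.

q = 31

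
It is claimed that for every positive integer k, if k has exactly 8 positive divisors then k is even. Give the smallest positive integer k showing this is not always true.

Check each positive integer k in order until k has exactly 8 positive divisors but k is odd.
For k = 24, 30, 40, 42, …, 88, 102, 104 the conclusion holds.
k = 105: divisors of 105: 1, 3, 5, 7, 15, 21, 35, 105; 105 is odd.

k = 105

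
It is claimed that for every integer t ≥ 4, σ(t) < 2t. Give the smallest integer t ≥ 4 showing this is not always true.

t = 6

Check each integer t ≥ 4 in order until the claim fails.
For t = 4, 5 the conclusion holds.
t = 6: σ(6) = 12; 12 ≥ 12.
So t = 6 is the smallest counterexample.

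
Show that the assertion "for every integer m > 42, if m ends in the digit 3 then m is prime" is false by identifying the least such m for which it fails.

Check each integer m > 42 in order until m ends in the digit 3 but m is not prime.
m = 43: 43 ends in 3 and is prime.
m = 53: 53 ends in 3 and is prime.
m = 63: 63 ends in 3; 63 = 3 × 21, composite.
So m = 63 is the smallest counterexample.

m = 63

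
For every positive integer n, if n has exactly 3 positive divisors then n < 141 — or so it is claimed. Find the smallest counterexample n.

n = 169

A counterexample is any positive integer n such that n has exactly 3 positive divisors but the claim fails; we check each in order.
n = 4: τ(4) = 3; 4 < 141.
n = 9: τ(9) = 3; 9 < 141.
n = 25: τ(25) = 3; 25 < 141.
n = 49: τ(49) = 3; 49 < 141.
n = 121: τ(121) = 3; 121 < 141.
n = 169: τ(169) = 3; 169 ≥ 141.
Hence n = 169 is a counterexample.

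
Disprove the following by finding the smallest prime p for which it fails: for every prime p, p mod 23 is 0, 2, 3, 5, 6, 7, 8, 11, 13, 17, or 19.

For p = 2, 3, 5, 7, …, 23, 29, 31 the conclusion holds.
p = 37: 37 mod 23 = 14 — not in {0, 2, 3, 5, 6, 7, 8, 11, 13, 17, 19}.
Thus p = 37 disproves the claim, and no smaller p works.

p = 37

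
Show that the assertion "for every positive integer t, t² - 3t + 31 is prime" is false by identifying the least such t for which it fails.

t = 4

t = 1: t² - 3t + 31 = 29, prime.
t = 2: t² - 3t + 31 = 29, prime.
t = 3: t² - 3t + 31 = 31, prime.
t = 4: t² - 3t + 31 = 35 = 5 × 7, composite.
Hence t = 4 is a counterexample.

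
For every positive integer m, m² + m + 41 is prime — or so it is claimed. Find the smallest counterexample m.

m = 40

For m = 1, 2, 3, 4, …, 37, 38, 39 the conclusion holds.
m = 40: m² + m + 41 = 1681 = 41 × 41, composite.
Hence m = 40 is a counterexample.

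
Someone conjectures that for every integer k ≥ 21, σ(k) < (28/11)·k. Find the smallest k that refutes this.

A counterexample is any integer k ≥ 21 such that the claim fails; we check each in order.
The first 27 eligible values, up to k = 47, all satisfy the conclusion.
k = 48: σ(48) = 124; 124 ≥ 1344/11.

k = 48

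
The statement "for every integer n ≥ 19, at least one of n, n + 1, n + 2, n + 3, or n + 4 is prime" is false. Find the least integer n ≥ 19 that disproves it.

n = 24

We need the least integer n ≥ 19 for which n, n + 1, n + 2, n + 3, n + 4 are all composite.
n = 19: 19 is prime.
n = 20: 23 is prime.
n = 21: 23 is prime.
n = 22: 23 is prime.
n = 23: 23 is prime.
n = 24: 24 = 2 × 12; 25 = 5 × 5; 26 = 2 × 13; 27 = 3 × 9; 28 = 2 × 14 — all composite.
Thus n = 24 disproves the claim, and no smaller n works.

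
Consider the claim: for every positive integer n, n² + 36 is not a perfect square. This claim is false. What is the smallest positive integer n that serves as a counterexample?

We need the least positive integer n for which n² + 36 is a perfect square.
n = 1: 1² + 36 = 37, not a perfect square.
n = 2: 2² + 36 = 40, not a perfect square.
n = 3: 3² + 36 = 45, not a perfect square.
n = 4: 4² + 36 = 52, not a perfect square.
n = 5: 5² + 36 = 61, not a perfect square.
n = 6: 6² + 36 = 72, not a perfect square.
n = 7: 7² + 36 = 85, not a perfect square.
n = 8: 8² + 36 = 100 = 10², a perfect square.

n = 8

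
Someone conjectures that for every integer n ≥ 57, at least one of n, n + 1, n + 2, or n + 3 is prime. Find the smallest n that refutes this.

A counterexample is any integer n ≥ 57 such that n, n + 1, n + 2, n + 3 are all composite; we check each in order.
n = 57: 59 is prime.
n = 58: 59 is prime.
n = 59: 59 is prime.
n = 60: 61 is prime.
n = 61: 61 is prime.
n = 62: 62 = 2 × 31; 63 = 3 × 21; 64 = 2 × 32; 65 = 5 × 13 — all composite.

n = 62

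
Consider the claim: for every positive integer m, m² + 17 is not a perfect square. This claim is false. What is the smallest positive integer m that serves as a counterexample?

m = 8

Check each positive integer m in order until m² + 17 is a perfect square.
m = 1: 1² + 17 = 18, not a perfect square.
m = 2: 2² + 17 = 21, not a perfect square.
m = 3: 3² + 17 = 26, not a perfect square.
m = 4: 4² + 17 = 33, not a perfect square.
m = 5: 5² + 17 = 42, not a perfect square.
m = 6: 6² + 17 = 53, not a perfect square.
m = 7: 7² + 17 = 66, not a perfect square.
m = 8: 8² + 17 = 81 = 9², a perfect square.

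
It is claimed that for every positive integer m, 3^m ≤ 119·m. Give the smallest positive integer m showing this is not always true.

m = 6

A counterexample is any positive integer m such that 3^m > 119·m; we check each in order.
The first 5 eligible values, up to m = 5, all satisfy the conclusion.
m = 6: 3^m = 729 and 119·m = 714, so 729 > 714.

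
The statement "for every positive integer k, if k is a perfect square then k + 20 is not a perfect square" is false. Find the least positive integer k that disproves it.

Check each positive integer k in order until k is a perfect square but k + 20 is a perfect square.
For k = 1, 4, 9 the conclusion holds.
k = 16: 16 = 4² and 16 + 20 = 36 = 6².

k = 16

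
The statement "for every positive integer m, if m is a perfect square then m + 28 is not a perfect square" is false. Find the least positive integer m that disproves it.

m = 36

We need the least positive integer m for which m is a perfect square but m + 28 is a perfect square.
The first 5 eligible values, up to m = 25, all satisfy the conclusion.
m = 36: 36 = 6² and 36 + 28 = 64 = 8².
Thus m = 36 disproves the claim, and no smaller m works.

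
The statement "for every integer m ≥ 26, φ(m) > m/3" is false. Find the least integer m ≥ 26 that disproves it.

We need the least integer m ≥ 26 for which the claim fails.
m = 26: φ(26) = 12 and 26/3 = 26/3, so φ(26) > 26/3.
m = 27: φ(27) = 18 and 27/3 = 9, so φ(27) > 27/3.
m = 28: φ(28) = 12 and 28/3 = 28/3, so φ(28) > 28/3.
m = 29: φ(29) = 28 and 29/3 = 29/3, so φ(29) > 29/3.
m = 30: φ(30) = 8 and 30/3 = 10, so φ(30) ≤ 30/3.
Hence m = 30 is a counterexample.

m = 30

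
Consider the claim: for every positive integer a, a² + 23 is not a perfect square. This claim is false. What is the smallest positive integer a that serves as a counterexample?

a = 11

For a = 1, 2, 3, 4, 5, 6, 7, 8, 9, 10 the conclusion holds.
a = 11: 11² + 23 = 144 = 12², a perfect square.
So a = 11 is the smallest counterexample.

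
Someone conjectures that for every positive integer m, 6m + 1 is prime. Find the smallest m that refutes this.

m = 4

Check each positive integer m in order until 6m + 1 is not prime.
For m = 1, 2, 3 the conclusion holds.
m = 4: 6m + 1 = 25 = 5 × 5, composite.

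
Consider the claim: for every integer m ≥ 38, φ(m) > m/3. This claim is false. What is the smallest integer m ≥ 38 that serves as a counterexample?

m = 42

We need the least integer m ≥ 38 for which the claim fails.
m = 38: φ(38) = 18 and 38/3 = 38/3, so φ(38) > 38/3.
m = 39: φ(39) = 24 and 39/3 = 13, so φ(39) > 39/3.
m = 40: φ(40) = 16 and 40/3 = 40/3, so φ(40) > 40/3.
m = 41: φ(41) = 40 and 41/3 = 41/3, so φ(41) > 41/3.
m = 42: φ(42) = 12 and 42/3 = 14, so φ(42) ≤ 42/3.
So m = 42 is the smallest counterexample.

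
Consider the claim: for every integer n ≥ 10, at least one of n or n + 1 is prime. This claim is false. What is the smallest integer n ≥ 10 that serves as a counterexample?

n = 14

For n = 10, 11, 12, 13 the conclusion holds.
n = 14: 14 = 2 × 7; 15 = 3 × 5 — both composite.
So n = 14 is the smallest counterexample.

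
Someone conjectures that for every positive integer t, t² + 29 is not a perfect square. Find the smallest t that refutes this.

We need the least positive integer t for which t² + 29 is a perfect square.
For t = 1, 2, 3, 4, …, 11, 12, 13 the conclusion holds.
t = 14: 14² + 29 = 225 = 15², a perfect square.

t = 14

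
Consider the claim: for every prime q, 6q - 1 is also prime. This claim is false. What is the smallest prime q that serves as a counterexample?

q = 11

We need the least prime q for which 6q - 1 is not prime.
For q = 2, 3, 5, 7 the conclusion holds.
q = 11: 6q - 1 = 65 = 5 × 13, not prime.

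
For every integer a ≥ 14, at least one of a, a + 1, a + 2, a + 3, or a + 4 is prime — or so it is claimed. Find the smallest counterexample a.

a = 24

For a = 14, 15, 16, 17, 18, 19, 20, 21, 22, 23 the conclusion holds.
a = 24: 24 = 2 × 12; 25 = 5 × 5; 26 = 2 × 13; 27 = 3 × 9; 28 = 2 × 14 — all composite.
Hence a = 24 is a counterexample.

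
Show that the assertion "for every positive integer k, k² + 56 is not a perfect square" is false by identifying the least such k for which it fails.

We need the least positive integer k for which k² + 56 is a perfect square.
k = 1: 1² + 56 = 57, not a perfect square.
k = 2: 2² + 56 = 60, not a perfect square.
k = 3: 3² + 56 = 65, not a perfect square.
k = 4: 4² + 56 = 72, not a perfect square.
k = 5: 5² + 56 = 81 = 9², a perfect square.
So k = 5 is the smallest counterexample.

k = 5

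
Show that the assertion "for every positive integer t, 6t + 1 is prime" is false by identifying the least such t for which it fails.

A counterexample is any positive integer t such that 6t + 1 is not prime; we check each in order.
For t = 1, 2, 3 the conclusion holds.
t = 4: 6t + 1 = 25 = 5 × 5, composite.

t = 4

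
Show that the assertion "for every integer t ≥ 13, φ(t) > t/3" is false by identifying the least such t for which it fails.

t = 18

Check each integer t ≥ 13 in order until the claim fails.
t = 13: φ(13) = 12 and 13/3 = 13/3, so φ(13) > 13/3.
t = 14: φ(14) = 6 and 14/3 = 14/3, so φ(14) > 14/3.
t = 15: φ(15) = 8 and 15/3 = 5, so φ(15) > 15/3.
t = 16: φ(16) = 8 and 16/3 = 16/3, so φ(16) > 16/3.
t = 17: φ(17) = 16 and 17/3 = 17/3, so φ(17) > 17/3.
t = 18: φ(18) = 6 and 18/3 = 6, so φ(18) ≤ 18/3.
So t = 18 is the smallest counterexample.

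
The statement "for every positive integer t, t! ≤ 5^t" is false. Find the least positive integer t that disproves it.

We need the least positive integer t for which t! > 5^t.
The first 11 eligible values, up to t = 11, all satisfy the conclusion.
t = 12: t! = 479001600 and 5^t = 244140625, so 479001600 > 244140625.
Hence t = 12 is a counterexample.

t = 12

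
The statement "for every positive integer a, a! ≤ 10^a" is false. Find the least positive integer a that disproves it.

a = 25

For a = 1, 2, 3, 4, …, 22, 23, 24 the conclusion holds.
a = 25: a! = 15511210043330985984000000 and 10^a = 10000000000000000000000000, so 15511210043330985984000000 > 10000000000000000000000000.
Hence a = 25 is a counterexample.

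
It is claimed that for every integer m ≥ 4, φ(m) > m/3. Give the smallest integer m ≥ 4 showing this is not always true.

We need the least integer m ≥ 4 for which the claim fails.
For m = 4, 5 the conclusion holds.
m = 6: φ(6) = 2 and 6/3 = 2, so φ(6) ≤ 6/3.
Thus m = 6 disproves the claim, and no smaller m works.

m = 6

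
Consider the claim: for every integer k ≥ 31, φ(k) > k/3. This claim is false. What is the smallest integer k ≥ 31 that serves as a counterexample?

k = 36

k = 31: φ(31) = 30 and 31/3 = 31/3, so φ(31) > 31/3.
k = 32: φ(32) = 16 and 32/3 = 32/3, so φ(32) > 32/3.
k = 33: φ(33) = 20 and 33/3 = 11, so φ(33) > 33/3.
k = 34: φ(34) = 16 and 34/3 = 34/3, so φ(34) > 34/3.
k = 35: φ(35) = 24 and 35/3 = 35/3, so φ(35) > 35/3.
k = 36: φ(36) = 12 and 36/3 = 12, so φ(36) ≤ 36/3.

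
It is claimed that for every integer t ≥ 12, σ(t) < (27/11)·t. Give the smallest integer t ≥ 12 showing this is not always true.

t = 24

Check each integer t ≥ 12 in order until the claim fails.
For t = 12, 13, 14, 15, …, 21, 22, 23 the conclusion holds.
t = 24: σ(24) = 60; 60 ≥ 648/11.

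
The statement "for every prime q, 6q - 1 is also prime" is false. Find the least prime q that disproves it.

A counterexample is any prime q such that 6q - 1 is not prime; we check each in order.
q = 2: 6q - 1 = 11, prime.
q = 3: 6q - 1 = 17, prime.
q = 5: 6q - 1 = 29, prime.
q = 7: 6q - 1 = 41, prime.
q = 11: 6q - 1 = 65 = 5 × 13, not prime.
So q = 11 is the smallest counterexample.

q = 11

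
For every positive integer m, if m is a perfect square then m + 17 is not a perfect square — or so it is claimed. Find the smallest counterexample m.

m = 1: 1 + 17 = 18, not a perfect square.
m = 4: 4 + 17 = 21, not a perfect square.
m = 9: 9 + 17 = 26, not a perfect square.
m = 16: 16 + 17 = 33, not a perfect square.
m = 25: 25 + 17 = 42, not a perfect square.
m = 36: 36 + 17 = 53, not a perfect square.
m = 49: 49 + 17 = 66, not a perfect square.
m = 64: 64 = 8² and 64 + 17 = 81 = 9².
Hence m = 64 is a counterexample.

m = 64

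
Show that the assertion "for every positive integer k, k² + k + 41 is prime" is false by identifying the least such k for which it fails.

k = 40

Check each positive integer k in order until k² + k + 41 is not prime.
The first 39 eligible values, up to k = 39, all satisfy the conclusion.
k = 40: k² + k + 41 = 1681 = 41 × 41, composite.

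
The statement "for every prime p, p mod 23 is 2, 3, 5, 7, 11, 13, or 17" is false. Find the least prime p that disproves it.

A counterexample is any prime p such that the claim fails; we check each in order.
p = 2: 2 mod 23 = 2.
p = 3: 3 mod 23 = 3.
p = 5: 5 mod 23 = 5.
p = 7: 7 mod 23 = 7.
p = 11: 11 mod 23 = 11.
p = 13: 13 mod 23 = 13.
p = 17: 17 mod 23 = 17.
p = 19: 19 mod 23 = 19 — not in {2, 3, 5, 7, 11, 13, 17}.
Thus p = 19 disproves the claim, and no smaller p works.

p = 19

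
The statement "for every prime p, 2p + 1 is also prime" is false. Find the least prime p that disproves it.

A counterexample is any prime p such that 2p + 1 is not prime; we check each in order.
For p = 2, 3, 5 the conclusion holds.
p = 7: 2p + 1 = 15 = 3 × 5, not prime.

p = 7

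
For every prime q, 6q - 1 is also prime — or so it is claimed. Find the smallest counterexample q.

q = 2: 6q - 1 = 11, prime.
q = 3: 6q - 1 = 17, prime.
q = 5: 6q - 1 = 29, prime.
q = 7: 6q - 1 = 41, prime.
q = 11: 6q - 1 = 65 = 5 × 13, not prime.

q = 11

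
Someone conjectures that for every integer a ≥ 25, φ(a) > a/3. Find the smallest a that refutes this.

a = 30

We need the least integer a ≥ 25 for which the claim fails.
The first 5 eligible values, up to a = 29, all satisfy the conclusion.
a = 30: φ(30) = 8 and 30/3 = 10, so φ(30) ≤ 30/3.
Hence a = 30 is a counterexample.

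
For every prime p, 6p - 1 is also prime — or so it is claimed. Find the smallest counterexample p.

We need the least prime p for which 6p - 1 is not prime.
The first 4 eligible values, up to p = 7, all satisfy the conclusion.
p = 11: 6p - 1 = 65 = 5 × 13, not prime.
Thus p = 11 disproves the claim, and no smaller p works.

p = 11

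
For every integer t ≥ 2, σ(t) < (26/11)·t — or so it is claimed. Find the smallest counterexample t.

A counterexample is any integer t ≥ 2 such that the claim fails; we check each in order.
For t = 2, 3, 4, 5, …, 21, 22, 23 the conclusion holds.
t = 24: σ(24) = 60; 60 ≥ 624/11.
So t = 24 is the smallest counterexample.

t = 24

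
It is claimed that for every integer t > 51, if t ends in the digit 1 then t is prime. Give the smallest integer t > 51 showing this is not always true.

t = 81

We need the least integer t > 51 for which t ends in the digit 1 but t is not prime.
t = 61: 61 ends in 1 and is prime.
t = 71: 71 ends in 1 and is prime.
t = 81: 81 ends in 1; 81 = 3 × 27, composite.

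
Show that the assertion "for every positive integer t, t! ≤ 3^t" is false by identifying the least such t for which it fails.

t = 7

For t = 1, 2, 3, 4, 5, 6 the conclusion holds.
t = 7: t! = 5040 and 3^t = 2187, so 5040 > 2187.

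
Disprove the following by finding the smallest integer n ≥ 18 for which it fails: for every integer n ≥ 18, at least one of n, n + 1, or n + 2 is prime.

n = 20

We need the least integer n ≥ 18 for which n, n + 1, n + 2 are all composite.
n = 18: 19 is prime.
n = 19: 19 is prime.
n = 20: 20 = 2 × 10; 21 = 3 × 7; 22 = 2 × 11 — all composite.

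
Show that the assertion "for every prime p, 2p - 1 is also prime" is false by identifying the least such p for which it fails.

p = 5

p = 2: 2p - 1 = 3, prime.
p = 3: 2p - 1 = 5, prime.
p = 5: 2p - 1 = 9 = 3 × 3, not prime.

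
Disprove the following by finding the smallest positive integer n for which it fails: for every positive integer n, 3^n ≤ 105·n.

n = 6

Check each positive integer n in order until 3^n > 105·n.
The first 5 eligible values, up to n = 5, all satisfy the conclusion.
n = 6: 3^n = 729 and 105·n = 630, so 729 > 630.
So n = 6 is the smallest counterexample.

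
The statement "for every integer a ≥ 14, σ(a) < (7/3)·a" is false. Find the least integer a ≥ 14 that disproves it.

We need the least integer a ≥ 14 for which the claim fails.
For a = 14, 15, 16, 17, 18, 19, 20, 21, 22, 23 the conclusion holds.
a = 24: σ(24) = 60; 60 ≥ 56.
So a = 24 is the smallest counterexample.

a = 24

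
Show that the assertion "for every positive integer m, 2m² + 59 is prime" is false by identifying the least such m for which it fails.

m = 3

Check each positive integer m in order until 2m² + 59 is not prime.
m = 1: 2m² + 59 = 61, prime.
m = 2: 2m² + 59 = 67, prime.
m = 3: 2m² + 59 = 77 = 7 × 11, composite.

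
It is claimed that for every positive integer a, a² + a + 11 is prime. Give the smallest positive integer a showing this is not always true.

We need the least positive integer a for which a² + a + 11 is not prime.
For a = 1, 2, 3, 4, 5, 6, 7, 8, 9 the conclusion holds.
a = 10: a² + a + 11 = 121 = 11 × 11, composite.

a = 10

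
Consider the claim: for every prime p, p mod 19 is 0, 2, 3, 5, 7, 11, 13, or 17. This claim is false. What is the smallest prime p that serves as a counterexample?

A counterexample is any prime p such that the claim fails; we check each in order.
p = 2: 2 mod 19 = 2.
p = 3: 3 mod 19 = 3.
p = 5: 5 mod 19 = 5.
p = 7: 7 mod 19 = 7.
p = 11: 11 mod 19 = 11.
p = 13: 13 mod 19 = 13.
p = 17: 17 mod 19 = 17.
p = 19: 19 mod 19 = 0.
p = 23: 23 mod 19 = 4 — not in {0, 2, 3, 5, 7, 11, 13, 17}.

p = 23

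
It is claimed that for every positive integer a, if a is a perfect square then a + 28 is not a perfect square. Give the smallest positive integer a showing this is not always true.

For a = 1, 4, 9, 16, 25 the conclusion holds.
a = 36: 36 = 6² and 36 + 28 = 64 = 8².

a = 36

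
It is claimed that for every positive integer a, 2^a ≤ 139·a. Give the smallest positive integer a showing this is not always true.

For a = 1, 2, 3, 4, 5, 6, 7, 8, 9, 10 the conclusion holds.
a = 11: 2^a = 2048 and 139·a = 1529, so 2048 > 1529.

a = 11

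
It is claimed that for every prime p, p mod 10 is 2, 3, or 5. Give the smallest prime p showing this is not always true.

p = 2: 2 mod 10 = 2.
p = 3: 3 mod 10 = 3.
p = 5: 5 mod 10 = 5.
p = 7: 7 mod 10 = 7 — not in {2, 3, 5}.
So p = 7 is the smallest counterexample.

p = 7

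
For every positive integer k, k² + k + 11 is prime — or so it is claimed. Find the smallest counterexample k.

k = 10

A counterexample is any positive integer k such that k² + k + 11 is not prime; we check each in order.
The first 9 eligible values, up to k = 9, all satisfy the conclusion.
k = 10: k² + k + 11 = 121 = 11 × 11, composite.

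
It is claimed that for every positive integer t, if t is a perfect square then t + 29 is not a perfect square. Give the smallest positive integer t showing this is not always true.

A counterexample is any positive integer t such that t is a perfect square but t + 29 is a perfect square; we check each in order.
The first 13 eligible values, up to t = 169, all satisfy the conclusion.
t = 196: 196 = 14² and 196 + 29 = 225 = 15².
Hence t = 196 is a counterexample.

t = 196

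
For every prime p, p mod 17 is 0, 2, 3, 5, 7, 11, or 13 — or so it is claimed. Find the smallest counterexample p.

The first 8 eligible values, up to p = 19, all satisfy the conclusion.
p = 23: 23 mod 17 = 6 — not in {0, 2, 3, 5, 7, 11, 13}.

p = 23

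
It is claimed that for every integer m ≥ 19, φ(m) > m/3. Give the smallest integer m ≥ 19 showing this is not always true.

m = 24

Check each integer m ≥ 19 in order until the claim fails.
For m = 19, 20, 21, 22, 23 the conclusion holds.
m = 24: φ(24) = 8 and 24/3 = 8, so φ(24) ≤ 24/3.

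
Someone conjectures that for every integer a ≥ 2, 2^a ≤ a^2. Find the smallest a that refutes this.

We need the least integer a ≥ 2 for which 2^a > a^2.
For a = 2, 3, 4 the conclusion holds.
a = 5: 2^a = 32 and a^2 = 25, so 32 > 25.

a = 5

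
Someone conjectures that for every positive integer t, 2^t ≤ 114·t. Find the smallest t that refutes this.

t = 11

A counterexample is any positive integer t such that 2^t > 114·t; we check each in order.
The first 10 eligible values, up to t = 10, all satisfy the conclusion.
t = 11: 2^t = 2048 and 114·t = 1254, so 2048 > 1254.
So t = 11 is the smallest counterexample.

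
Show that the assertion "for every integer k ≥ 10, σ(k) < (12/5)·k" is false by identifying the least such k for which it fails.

k = 24

The first 14 eligible values, up to k = 23, all satisfy the conclusion.
k = 24: σ(24) = 60; 60 ≥ 288/5.
Thus k = 24 disproves the claim, and no smaller k works.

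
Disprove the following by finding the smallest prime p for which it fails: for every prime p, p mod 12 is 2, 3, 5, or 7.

p = 11

We need the least prime p for which the claim fails.
p = 2: 2 mod 12 = 2.
p = 3: 3 mod 12 = 3.
p = 5: 5 mod 12 = 5.
p = 7: 7 mod 12 = 7.
p = 11: 11 mod 12 = 11 — not in {2, 3, 5, 7}.
Thus p = 11 disproves the claim, and no smaller p works.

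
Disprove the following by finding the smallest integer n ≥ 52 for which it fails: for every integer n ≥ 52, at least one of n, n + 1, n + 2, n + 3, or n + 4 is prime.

n = 54

For n = 52, 53 the conclusion holds.
n = 54: 54 = 2 × 27; 55 = 5 × 11; 56 = 2 × 28; 57 = 3 × 19; 58 = 2 × 29 — all composite.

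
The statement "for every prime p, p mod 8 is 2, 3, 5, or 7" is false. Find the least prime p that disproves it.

A counterexample is any prime p such that the claim fails; we check each in order.
For p = 2, 3, 5, 7, 11, 13 the conclusion holds.
p = 17: 17 mod 8 = 1 — not in {2, 3, 5, 7}.
Hence p = 17 is a counterexample.

p = 17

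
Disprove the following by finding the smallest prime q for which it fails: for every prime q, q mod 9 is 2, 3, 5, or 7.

q = 13

A counterexample is any prime q such that the claim fails; we check each in order.
The first 5 eligible values, up to q = 11, all satisfy the conclusion.
q = 13: 13 mod 9 = 4 — not in {2, 3, 5, 7}.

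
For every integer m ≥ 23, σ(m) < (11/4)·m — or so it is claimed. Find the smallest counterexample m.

m = 60

A counterexample is any integer m ≥ 23 such that the claim fails; we check each in order.
For m = 23, 24, 25, 26, …, 57, 58, 59 the conclusion holds.
m = 60: σ(60) = 168; 168 ≥ 165.
Thus m = 60 disproves the claim, and no smaller m works.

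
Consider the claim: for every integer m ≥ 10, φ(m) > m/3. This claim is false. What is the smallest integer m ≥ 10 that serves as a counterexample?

m = 12

We need the least integer m ≥ 10 for which the claim fails.
For m = 10, 11 the conclusion holds.
m = 12: φ(12) = 4 and 12/3 = 4, so φ(12) ≤ 12/3.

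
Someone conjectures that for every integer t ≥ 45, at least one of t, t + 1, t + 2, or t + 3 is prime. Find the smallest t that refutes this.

t = 48

We need the least integer t ≥ 45 for which t, t + 1, t + 2, t + 3 are all composite.
For t = 45, 46, 47 the conclusion holds.
t = 48: 48 = 2 × 24; 49 = 7 × 7; 50 = 2 × 25; 51 = 3 × 17 — all composite.
So t = 48 is the smallest counterexample.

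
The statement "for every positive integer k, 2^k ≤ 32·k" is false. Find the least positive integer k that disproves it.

We need the least positive integer k for which 2^k > 32·k.
For k = 1, 2, 3, 4, 5, 6, 7, 8 the conclusion holds.
k = 9: 2^k = 512 and 32·k = 288, so 512 > 288.
Thus k = 9 disproves the claim, and no smaller k works.

k = 9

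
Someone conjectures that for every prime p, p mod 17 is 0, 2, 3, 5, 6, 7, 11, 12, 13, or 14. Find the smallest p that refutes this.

p = 43

Check each prime p in order until the claim fails.
For p = 2, 3, 5, 7, …, 31, 37, 41 the conclusion holds.
p = 43: 43 mod 17 = 9 — not in {0, 2, 3, 5, 6, 7, 11, 12, 13, 14}.
Hence p = 43 is a counterexample.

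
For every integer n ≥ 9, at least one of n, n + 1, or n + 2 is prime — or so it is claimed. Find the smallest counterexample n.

n = 14

Check each integer n ≥ 9 in order until n, n + 1, n + 2 are all composite.
For n = 9, 10, 11, 12, 13 the conclusion holds.
n = 14: 14 = 2 × 7; 15 = 3 × 5; 16 = 2 × 8 — all composite.
Thus n = 14 disproves the claim, and no smaller n works.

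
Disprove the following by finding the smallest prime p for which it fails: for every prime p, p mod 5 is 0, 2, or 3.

p = 11

We need the least prime p for which the claim fails.
p = 2: 2 mod 5 = 2.
p = 3: 3 mod 5 = 3.
p = 5: 5 mod 5 = 0.
p = 7: 7 mod 5 = 2.
p = 11: 11 mod 5 = 1 — not in {0, 2, 3}.
Hence p = 11 is a counterexample.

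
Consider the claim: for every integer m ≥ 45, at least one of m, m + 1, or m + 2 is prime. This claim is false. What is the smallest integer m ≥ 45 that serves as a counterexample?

m = 48

A counterexample is any integer m ≥ 45 such that m, m + 1, m + 2 are all composite; we check each in order.
m = 45: 47 is prime.
m = 46: 47 is prime.
m = 47: 47 is prime.
m = 48: 48 = 2 × 24; 49 = 7 × 7; 50 = 2 × 25 — all composite.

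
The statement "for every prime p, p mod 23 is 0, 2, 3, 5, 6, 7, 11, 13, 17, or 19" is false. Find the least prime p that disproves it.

p = 31

For p = 2, 3, 5, 7, 11, 13, 17, 19, 23, 29 the conclusion holds.
p = 31: 31 mod 23 = 8 — not in {0, 2, 3, 5, 6, 7, 11, 13, 17, 19}.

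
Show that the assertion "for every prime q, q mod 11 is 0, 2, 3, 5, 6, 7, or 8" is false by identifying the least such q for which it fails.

q = 23

Check each prime q in order until the claim fails.
The first 8 eligible values, up to q = 19, all satisfy the conclusion.
q = 23: 23 mod 11 = 1 — not in {0, 2, 3, 5, 6, 7, 8}.
So q = 23 is the smallest counterexample.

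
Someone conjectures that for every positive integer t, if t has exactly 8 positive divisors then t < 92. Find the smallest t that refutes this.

t = 102

A counterexample is any positive integer t such that t has exactly 8 positive divisors but the claim fails; we check each in order.
The first 10 eligible values, up to t = 88, all satisfy the conclusion.
t = 102: τ(102) = 8; 102 ≥ 92.
Hence t = 102 is a counterexample.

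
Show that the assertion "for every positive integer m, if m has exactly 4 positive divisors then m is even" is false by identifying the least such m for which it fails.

Check each positive integer m in order until m has exactly 4 positive divisors but m is odd.
m = 6: divisors of 6: 1, 2, 3, 6; 6 is even.
m = 8: divisors of 8: 1, 2, 4, 8; 8 is even.
m = 10: divisors of 10: 1, 2, 5, 10; 10 is even.
m = 14: divisors of 14: 1, 2, 7, 14; 14 is even.
m = 15: divisors of 15: 1, 3, 5, 15; 15 is odd.

m = 15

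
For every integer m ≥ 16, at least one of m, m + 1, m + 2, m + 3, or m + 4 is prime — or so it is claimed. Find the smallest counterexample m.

m = 24

The first 8 eligible values, up to m = 23, all satisfy the conclusion.
m = 24: 24 = 2 × 12; 25 = 5 × 5; 26 = 2 × 13; 27 = 3 × 9; 28 = 2 × 14 — all composite.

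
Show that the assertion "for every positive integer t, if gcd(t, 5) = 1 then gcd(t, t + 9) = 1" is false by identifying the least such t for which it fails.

t = 3

Check each positive integer t in order until gcd(t, 5) = 1 but gcd(t, t + 9) > 1.
t = 1: gcd(1, 10) = 1.
t = 2: gcd(2, 11) = 1.
t = 3: gcd(3, 12) = 3.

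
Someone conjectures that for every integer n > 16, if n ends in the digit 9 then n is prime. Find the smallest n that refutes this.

n = 39

Check each integer n > 16 in order until n ends in the digit 9 but n is not prime.
n = 19: 19 ends in 9 and is prime.
n = 29: 29 ends in 9 and is prime.
n = 39: 39 ends in 9; 39 = 3 × 13, composite.
Hence n = 39 is a counterexample.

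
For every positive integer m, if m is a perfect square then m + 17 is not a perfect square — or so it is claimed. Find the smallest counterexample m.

m = 64

Check each positive integer m in order until m is a perfect square but m + 17 is a perfect square.
The first 7 eligible values, up to m = 49, all satisfy the conclusion.
m = 64: 64 = 8² and 64 + 17 = 81 = 9².
Thus m = 64 disproves the claim, and no smaller m works.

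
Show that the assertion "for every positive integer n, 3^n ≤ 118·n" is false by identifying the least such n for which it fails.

Check each positive integer n in order until 3^n > 118·n.
The first 5 eligible values, up to n = 5, all satisfy the conclusion.
n = 6: 3^n = 729 and 118·n = 708, so 729 > 708.
So n = 6 is the smallest counterexample.

n = 6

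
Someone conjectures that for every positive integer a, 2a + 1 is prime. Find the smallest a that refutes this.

Check each positive integer a in order until 2a + 1 is not prime.
a = 1: 2a + 1 = 3, prime.
a = 2: 2a + 1 = 5, prime.
a = 3: 2a + 1 = 7, prime.
a = 4: 2a + 1 = 9 = 3 × 3, composite.

a = 4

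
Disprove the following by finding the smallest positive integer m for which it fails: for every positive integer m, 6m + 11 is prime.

m = 4

m = 1: 6m + 11 = 17, prime.
m = 2: 6m + 11 = 23, prime.
m = 3: 6m + 11 = 29, prime.
m = 4: 6m + 11 = 35 = 5 × 7, composite.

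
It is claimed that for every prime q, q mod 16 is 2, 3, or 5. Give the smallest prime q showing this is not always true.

q = 7

Check each prime q in order until the claim fails.
For q = 2, 3, 5 the conclusion holds.
q = 7: 7 mod 16 = 7 — not in {2, 3, 5}.
So q = 7 is the smallest counterexample.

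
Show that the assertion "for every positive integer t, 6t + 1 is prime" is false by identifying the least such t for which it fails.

Check each positive integer t in order until 6t + 1 is not prime.
t = 1: 6t + 1 = 7, prime.
t = 2: 6t + 1 = 13, prime.
t = 3: 6t + 1 = 19, prime.
t = 4: 6t + 1 = 25 = 5 × 5, composite.
So t = 4 is the smallest counterexample.

t = 4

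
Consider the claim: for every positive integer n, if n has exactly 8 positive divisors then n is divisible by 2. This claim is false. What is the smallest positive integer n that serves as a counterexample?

We need the least positive integer n for which n has exactly 8 positive divisors but n is not divisible by 2.
For n = 24, 30, 40, 42, …, 88, 102, 104 the conclusion holds.
n = 105: τ(105) = 8; 105 mod 2 = 1.
Thus n = 105 disproves the claim, and no smaller n works.

n = 105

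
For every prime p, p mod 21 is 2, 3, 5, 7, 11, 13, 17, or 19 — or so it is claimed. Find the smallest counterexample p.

We need the least prime p for which the claim fails.
For p = 2, 3, 5, 7, 11, 13, 17, 19, 23 the conclusion holds.
p = 29: 29 mod 21 = 8 — not in {2, 3, 5, 7, 11, 13, 17, 19}.
Thus p = 29 disproves the claim, and no smaller p works.

p = 29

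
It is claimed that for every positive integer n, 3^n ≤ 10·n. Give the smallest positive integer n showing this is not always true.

For n = 1, 2, 3 the conclusion holds.
n = 4: 3^n = 81 and 10·n = 40, so 81 > 40.
Thus n = 4 disproves the claim, and no smaller n works.

n = 4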